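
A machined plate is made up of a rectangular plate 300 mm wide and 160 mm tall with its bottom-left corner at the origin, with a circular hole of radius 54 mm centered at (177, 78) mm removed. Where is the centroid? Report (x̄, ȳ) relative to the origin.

x̄ = 143.63 mm, ȳ = 80.47 mm

plate: A = 300 × 160 = 48000.00, centroid at (150.00, 80.00).
hole: A = −π·54² = -9160.88, centroid at (177.00, 78.00).
ΣA = 38839.12 mm²
ΣAx̄ = (48000.00)(150.00) + (-9160.88)(177.00) = 5578523.50 mm³
ΣAȳ = (48000.00)(80.00) + (-9160.88)(78.00) = 3125451.03 mm³
x̄ = 5578523.50 / 38839.12 = 143.63 mm
ȳ = 3125451.03 / 38839.12 = 80.47 mm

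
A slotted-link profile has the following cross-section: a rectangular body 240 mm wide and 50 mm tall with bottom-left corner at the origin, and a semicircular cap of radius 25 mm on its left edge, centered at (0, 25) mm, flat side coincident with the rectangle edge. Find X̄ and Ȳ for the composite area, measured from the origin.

X̄ = 110.12 mm, Ȳ = 25.00 mm

Part | A | x̄ᵢ | ȳᵢ | A·x̄ᵢ | A·ȳᵢ
rectangular body | 12000.00 | 120.00 | 25.00 | 1440000.00 | 300000.00
semicircular end | 981.75 | -10.61 | 25.00 | -10416.67 | 24543.69
Σ | 12981.75 |  |  | 1429583.33 | 324543.69
X̄ = 1429583.33 / 12981.75 = 110.12 mm
Ȳ = 324543.69 / 12981.75 = 25.00 mm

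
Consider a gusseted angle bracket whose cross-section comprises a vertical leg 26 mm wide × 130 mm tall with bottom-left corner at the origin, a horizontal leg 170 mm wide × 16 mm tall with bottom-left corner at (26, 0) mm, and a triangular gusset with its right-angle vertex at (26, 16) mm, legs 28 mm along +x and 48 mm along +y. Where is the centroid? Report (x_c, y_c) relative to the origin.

Part | A | x̄ᵢ | ȳᵢ | A·x̄ᵢ | A·ȳᵢ
vertical leg | 3380.00 | 13.00 | 65.00 | 43940.00 | 219700.00
horizontal leg | 2720.00 | 111.00 | 8.00 | 301920.00 | 21760.00
gusset | 672.00 | 35.33 | 32.00 | 23744.00 | 21504.00
Σ | 6772.00 |  |  | 369604.00 | 262964.00
x_c = 369604.00 / 6772.00 = 54.58 mm
y_c = 262964.00 / 6772.00 = 38.83 mm

x_c = 54.58 mm, y_c = 38.83 mm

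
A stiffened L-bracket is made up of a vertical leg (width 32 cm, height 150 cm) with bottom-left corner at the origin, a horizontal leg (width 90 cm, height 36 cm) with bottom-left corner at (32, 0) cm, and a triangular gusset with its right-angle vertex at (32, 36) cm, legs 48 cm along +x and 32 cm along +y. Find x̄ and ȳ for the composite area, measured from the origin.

vertical leg: A = 32 × 150 = 4800.00, centroid at (16.00, 75.00).
horizontal leg: A = 90 × 36 = 3240.00, centroid at (77.00, 18.00).
gusset: A = ½·48·32 = 768.00, centroid at (48.00, 46.67).
ΣA = 8808.00 cm²
ΣAx̄ = (4800.00)(16.00) + (3240.00)(77.00) + (768.00)(48.00) = 363144.00 cm³
ΣAȳ = (4800.00)(75.00) + (3240.00)(18.00) + (768.00)(46.67) = 454160.00 cm³
x̄ = 363144.00 / 8808.00 = 41.23 cm
ȳ = 454160.00 / 8808.00 = 51.56 cm

x̄ = 41.23 cm, ȳ = 51.56 cm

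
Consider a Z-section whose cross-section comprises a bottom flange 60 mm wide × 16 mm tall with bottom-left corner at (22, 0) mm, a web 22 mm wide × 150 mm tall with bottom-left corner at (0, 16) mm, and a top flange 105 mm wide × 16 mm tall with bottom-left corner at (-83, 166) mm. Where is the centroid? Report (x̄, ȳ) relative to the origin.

Part | A | x̄ᵢ | ȳᵢ | A·x̄ᵢ | A·ȳᵢ
bottom flange | 960.00 | 52.00 | 8.00 | 49920.00 | 7680.00
web | 3300.00 | 11.00 | 91.00 | 36300.00 | 300300.00
top flange | 1680.00 | -30.50 | 174.00 | -51240.00 | 292320.00
Σ | 5940.00 |  |  | 34980.00 | 600300.00
x̄ = 34980.00 / 5940.00 = 5.89 mm
ȳ = 600300.00 / 5940.00 = 101.06 mm

x̄ = 5.89 mm, ȳ = 101.06 mm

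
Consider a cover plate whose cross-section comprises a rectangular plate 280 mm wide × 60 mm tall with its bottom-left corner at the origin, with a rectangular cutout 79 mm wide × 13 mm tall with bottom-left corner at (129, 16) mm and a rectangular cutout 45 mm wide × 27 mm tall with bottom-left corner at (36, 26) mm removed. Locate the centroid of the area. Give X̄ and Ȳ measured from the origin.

plate: A = 280 × 60 = 16800.00, centroid at (140.00, 30.00).
hole 1: A = −(79 × 13) = -1027.00, centroid at (168.50, 22.50).
hole 2: A = −(45 × 27) = -1215.00, centroid at (58.50, 39.50).
ΣA = 14558.00 mm², ΣAX̄ = 2107873.00 mm³, ΣAȲ = 432900.00 mm³.
X̄ = 2107873.00/14558.00 = 144.79 mm; Ȳ = 432900.00/14558.00 = 29.74 mm.

X̄ = 144.79 mm, Ȳ = 29.74 mm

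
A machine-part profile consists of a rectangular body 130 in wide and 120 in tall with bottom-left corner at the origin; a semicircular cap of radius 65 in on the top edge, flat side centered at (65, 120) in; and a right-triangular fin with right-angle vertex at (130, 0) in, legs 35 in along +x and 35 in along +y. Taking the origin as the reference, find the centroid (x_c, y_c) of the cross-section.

rectangular body: A = 130 × 120 = 15600.00, centroid at (65.00, 60.00).
semicircular top: A = ½π·65² = 6636.61, centroid at (65.00, 147.59).
triangular fin: A = ½·35·35 = 612.50, centroid at (141.67, 11.67).
ΣA = 22849.11 in², ΣAx_c = 1532150.77 in³, ΣAy_c = 1922622.90 in³.
x_c = 1532150.77/22849.11 = 67.06 in; y_c = 1922622.90/22849.11 = 84.14 in.

x_c = 67.06 in, y_c = 84.14 in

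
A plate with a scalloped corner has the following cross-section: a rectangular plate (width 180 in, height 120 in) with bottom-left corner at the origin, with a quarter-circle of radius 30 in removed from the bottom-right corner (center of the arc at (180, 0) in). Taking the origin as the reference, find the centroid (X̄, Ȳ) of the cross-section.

X̄ = 87.39 in, Ȳ = 61.60 in

Part | A | x̄ᵢ | ȳᵢ | A·x̄ᵢ | A·ȳᵢ
plate | 21600.00 | 90.00 | 60.00 | 1944000.00 | 1296000.00
removed quarter-circle | -706.86 | 167.27 | 12.73 | -118234.50 | -9000.00
Σ | 20893.14 |  |  | 1825765.50 | 1287000.00
X̄ = 1825765.50 / 20893.14 = 87.39 in
Ȳ = 1287000.00 / 20893.14 = 61.60 in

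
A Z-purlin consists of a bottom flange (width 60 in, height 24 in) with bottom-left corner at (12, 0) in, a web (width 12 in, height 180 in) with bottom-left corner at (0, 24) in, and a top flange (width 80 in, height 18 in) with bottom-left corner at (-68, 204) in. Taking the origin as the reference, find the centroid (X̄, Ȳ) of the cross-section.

X̄ = 6.57 in, Ȳ = 113.14 in

Part | A | x̄ᵢ | ȳᵢ | A·x̄ᵢ | A·ȳᵢ
bottom flange | 1440.00 | 42.00 | 12.00 | 60480.00 | 17280.00
web | 2160.00 | 6.00 | 114.00 | 12960.00 | 246240.00
top flange | 1440.00 | -28.00 | 213.00 | -40320.00 | 306720.00
Σ | 5040.00 |  |  | 33120.00 | 570240.00
X̄ = 33120.00 / 5040.00 = 6.57 in
Ȳ = 570240.00 / 5040.00 = 113.14 in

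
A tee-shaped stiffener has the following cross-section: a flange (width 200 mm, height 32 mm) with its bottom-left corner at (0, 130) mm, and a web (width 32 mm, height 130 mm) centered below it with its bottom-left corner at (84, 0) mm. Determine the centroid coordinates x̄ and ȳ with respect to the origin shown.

web: A = 32 × 130 = 4160.00, centroid at (100.00, 65.00).
flange: A = 200 × 32 = 6400.00, centroid at (100.00, 146.00).
ΣA = 10560.00 mm², ΣAx̄ = 1056000.00 mm³, ΣAȳ = 1204800.00 mm³.
x̄ = 1056000.00/10560.00 = 100.00 mm; ȳ = 1204800.00/10560.00 = 114.09 mm.

x̄ = 100.00 mm, ȳ = 114.09 mm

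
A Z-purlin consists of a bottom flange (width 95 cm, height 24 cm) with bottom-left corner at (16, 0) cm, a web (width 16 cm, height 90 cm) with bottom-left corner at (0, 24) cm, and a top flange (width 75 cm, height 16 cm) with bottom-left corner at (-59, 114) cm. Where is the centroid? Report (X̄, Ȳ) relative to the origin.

X̄ = 26.52 cm, Ȳ = 55.51 cm

bottom flange: A = 95 × 24 = 2280.00, centroid at (63.50, 12.00).
web: A = 16 × 90 = 1440.00, centroid at (8.00, 69.00).
top flange: A = 75 × 16 = 1200.00, centroid at (-21.50, 122.00).
ΣA = 4920.00 cm², ΣAX̄ = 130500.00 cm³, ΣAȲ = 273120.00 cm³.
X̄ = 130500.00/4920.00 = 26.52 cm; Ȳ = 273120.00/4920.00 = 55.51 cm.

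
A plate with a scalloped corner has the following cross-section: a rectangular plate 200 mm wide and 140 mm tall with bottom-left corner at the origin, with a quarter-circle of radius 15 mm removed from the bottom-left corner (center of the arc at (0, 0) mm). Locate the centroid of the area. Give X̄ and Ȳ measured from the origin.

plate: A = 200 × 140 = 28000.00, centroid at (100.00, 70.00).
removed quarter-circle: A = −¼π·15² = -176.71, centroid at (6.37, 6.37).
ΣA = 27823.29 mm²
ΣAX̄ = (28000.00)(100.00) + (-176.71)(6.37) = 2798875.00 mm³
ΣAȲ = (28000.00)(70.00) + (-176.71)(6.37) = 1958875.00 mm³
X̄ = 2798875.00 / 27823.29 = 100.59 mm
Ȳ = 1958875.00 / 27823.29 = 70.40 mm

X̄ = 100.59 mm, Ȳ = 70.40 mm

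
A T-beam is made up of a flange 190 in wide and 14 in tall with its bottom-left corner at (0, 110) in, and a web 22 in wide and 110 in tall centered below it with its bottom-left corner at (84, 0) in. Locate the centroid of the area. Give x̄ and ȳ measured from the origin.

Part | A | x̄ᵢ | ȳᵢ | A·x̄ᵢ | A·ȳᵢ
web | 2420.00 | 95.00 | 55.00 | 229900.00 | 133100.00
flange | 2660.00 | 95.00 | 117.00 | 252700.00 | 311220.00
Σ | 5080.00 |  |  | 482600.00 | 444320.00
x̄ = 482600.00 / 5080.00 = 95.00 in
ȳ = 444320.00 / 5080.00 = 87.46 in

x̄ = 95.00 in, ȳ = 87.46 in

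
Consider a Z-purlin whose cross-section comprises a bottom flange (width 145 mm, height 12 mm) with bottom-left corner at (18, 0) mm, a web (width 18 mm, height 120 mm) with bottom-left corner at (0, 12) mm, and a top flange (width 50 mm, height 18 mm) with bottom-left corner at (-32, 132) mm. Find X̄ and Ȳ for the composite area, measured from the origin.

X̄ = 35.54 mm, Ȳ = 61.01 mm

bottom flange: A = 145 × 12 = 1740.00, centroid at (90.50, 6.00).
web: A = 18 × 120 = 2160.00, centroid at (9.00, 72.00).
top flange: A = 50 × 18 = 900.00, centroid at (-7.00, 141.00).
ΣA = 4800.00 mm²
ΣAX̄ = (1740.00)(90.50) + (2160.00)(9.00) + (900.00)(-7.00) = 170610.00 mm³
ΣAȲ = (1740.00)(6.00) + (2160.00)(72.00) + (900.00)(141.00) = 292860.00 mm³
X̄ = 170610.00 / 4800.00 = 35.54 mm
Ȳ = 292860.00 / 4800.00 = 61.01 mm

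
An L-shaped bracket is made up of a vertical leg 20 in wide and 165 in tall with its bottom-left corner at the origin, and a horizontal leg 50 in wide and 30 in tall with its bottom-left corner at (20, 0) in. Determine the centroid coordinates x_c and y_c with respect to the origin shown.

vertical leg: A = 20 × 165 = 3300.00, centroid at (10.00, 82.50).
horizontal leg: A = 50 × 30 = 1500.00, centroid at (45.00, 15.00).
ΣA = 4800.00 in², ΣAx_c = 100500.00 in³, ΣAy_c = 294750.00 in³.
x_c = 100500.00/4800.00 = 20.94 in; y_c = 294750.00/4800.00 = 61.41 in.

x_c = 20.94 in, y_c = 61.41 in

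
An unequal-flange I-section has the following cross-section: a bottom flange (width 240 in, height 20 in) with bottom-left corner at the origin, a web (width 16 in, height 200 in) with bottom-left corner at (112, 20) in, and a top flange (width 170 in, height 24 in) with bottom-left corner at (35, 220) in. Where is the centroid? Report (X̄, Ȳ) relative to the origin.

X̄ = 120.00 in, Ȳ = 114.12 in

bottom flange: A = 240 × 20 = 4800.00, centroid at (120.00, 10.00).
web: A = 16 × 200 = 3200.00, centroid at (120.00, 120.00).
top flange: A = 170 × 24 = 4080.00, centroid at (120.00, 232.00).
ΣA = 12080.00 in², ΣAX̄ = 1449600.00 in³, ΣAȲ = 1378560.00 in³.
X̄ = 1449600.00/12080.00 = 120.00 in; Ȳ = 1378560.00/12080.00 = 114.12 in.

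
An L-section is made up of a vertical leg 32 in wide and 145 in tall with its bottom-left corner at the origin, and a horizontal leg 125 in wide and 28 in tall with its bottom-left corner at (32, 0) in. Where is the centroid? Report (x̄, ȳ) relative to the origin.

vertical leg: A = 32 × 145 = 4640.00, centroid at (16.00, 72.50).
horizontal leg: A = 125 × 28 = 3500.00, centroid at (94.50, 14.00).
ΣA = 8140.00 in², ΣAx̄ = 404990.00 in³, ΣAȳ = 385400.00 in³.
x̄ = 404990.00/8140.00 = 49.75 in; ȳ = 385400.00/8140.00 = 47.35 in.

x̄ = 49.75 in, ȳ = 47.35 in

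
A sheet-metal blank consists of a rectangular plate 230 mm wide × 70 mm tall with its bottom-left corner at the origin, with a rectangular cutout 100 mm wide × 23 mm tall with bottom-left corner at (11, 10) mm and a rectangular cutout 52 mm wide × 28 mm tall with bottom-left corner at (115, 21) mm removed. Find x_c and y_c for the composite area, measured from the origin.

x_c = 121.99 mm, y_c = 37.52 mm

plate: A = 230 × 70 = 16100.00, centroid at (115.00, 35.00).
hole 1: A = −(100 × 23) = -2300.00, centroid at (61.00, 21.50).
hole 2: A = −(52 × 28) = -1456.00, centroid at (141.00, 35.00).
ΣA = 12344.00 mm²
ΣAx_c = (16100.00)(115.00) + (-2300.00)(61.00) + (-1456.00)(141.00) = 1505904.00 mm³
ΣAy_c = (16100.00)(35.00) + (-2300.00)(21.50) + (-1456.00)(35.00) = 463090.00 mm³
x_c = 1505904.00 / 12344.00 = 121.99 mm
y_c = 463090.00 / 12344.00 = 37.52 mm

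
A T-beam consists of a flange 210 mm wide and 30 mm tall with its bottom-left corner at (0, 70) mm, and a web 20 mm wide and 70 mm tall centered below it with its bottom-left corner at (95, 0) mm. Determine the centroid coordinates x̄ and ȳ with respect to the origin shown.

x̄ = 105.00 mm, ȳ = 75.91 mm

Part | A | x̄ᵢ | ȳᵢ | A·x̄ᵢ | A·ȳᵢ
web | 1400.00 | 105.00 | 35.00 | 147000.00 | 49000.00
flange | 6300.00 | 105.00 | 85.00 | 661500.00 | 535500.00
Σ | 7700.00 |  |  | 808500.00 | 584500.00
x̄ = 808500.00 / 7700.00 = 105.00 mm
ȳ = 584500.00 / 7700.00 = 75.91 mm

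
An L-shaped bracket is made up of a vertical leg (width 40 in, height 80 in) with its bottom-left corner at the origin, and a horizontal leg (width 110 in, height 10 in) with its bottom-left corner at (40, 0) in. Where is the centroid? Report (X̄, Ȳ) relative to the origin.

X̄ = 39.19 in, Ȳ = 31.05 in

vertical leg: A = 40 × 80 = 3200.00, centroid at (20.00, 40.00).
horizontal leg: A = 110 × 10 = 1100.00, centroid at (95.00, 5.00).
ΣA = 4300.00 in²
ΣAX̄ = (3200.00)(20.00) + (1100.00)(95.00) = 168500.00 in³
ΣAȲ = (3200.00)(40.00) + (1100.00)(5.00) = 133500.00 in³
X̄ = 168500.00 / 4300.00 = 39.19 in
Ȳ = 133500.00 / 4300.00 = 31.05 in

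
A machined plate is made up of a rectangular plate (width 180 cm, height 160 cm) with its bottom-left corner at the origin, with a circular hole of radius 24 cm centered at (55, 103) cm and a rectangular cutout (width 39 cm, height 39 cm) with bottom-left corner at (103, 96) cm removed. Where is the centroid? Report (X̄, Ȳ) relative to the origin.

plate: A = 180 × 160 = 28800.00, centroid at (90.00, 80.00).
hole 1: A = −π·24² = -1809.56, centroid at (55.00, 103.00).
hole 2: A = −(39 × 39) = -1521.00, centroid at (122.50, 115.50).
ΣA = 25469.44 cm²
ΣAX̄ = (28800.00)(90.00) + (-1809.56)(55.00) + (-1521.00)(122.50) = 2306151.84 cm³
ΣAȲ = (28800.00)(80.00) + (-1809.56)(103.00) + (-1521.00)(115.50) = 1941940.09 cm³
X̄ = 2306151.84 / 25469.44 = 90.55 cm
Ȳ = 1941940.09 / 25469.44 = 76.25 cm

X̄ = 90.55 cm, Ȳ = 76.25 cm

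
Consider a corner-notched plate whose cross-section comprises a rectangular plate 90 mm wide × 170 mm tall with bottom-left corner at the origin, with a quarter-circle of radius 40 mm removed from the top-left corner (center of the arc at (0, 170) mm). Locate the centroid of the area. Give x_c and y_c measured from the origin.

x_c = 47.51 mm, y_c = 78.91 mm

Part | A | x̄ᵢ | ȳᵢ | A·x̄ᵢ | A·ȳᵢ
plate | 15300.00 | 45.00 | 85.00 | 688500.00 | 1300500.00
removed quarter-circle | -1256.64 | 16.98 | 153.02 | -21333.33 | -192294.97
Σ | 14043.36 |  |  | 667166.67 | 1108205.03
x_c = 667166.67 / 14043.36 = 47.51 mm
y_c = 1108205.03 / 14043.36 = 78.91 mm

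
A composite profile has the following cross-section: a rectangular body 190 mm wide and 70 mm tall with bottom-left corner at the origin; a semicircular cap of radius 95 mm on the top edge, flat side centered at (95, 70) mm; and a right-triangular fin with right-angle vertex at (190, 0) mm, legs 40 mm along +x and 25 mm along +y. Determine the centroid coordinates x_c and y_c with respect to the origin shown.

Part | A | x̄ᵢ | ȳᵢ | A·x̄ᵢ | A·ȳᵢ
rectangular body | 13300.00 | 95.00 | 35.00 | 1263500.00 | 465500.00
semicircular top | 14176.44 | 95.00 | 110.32 | 1346761.50 | 1563933.91
triangular fin | 500.00 | 203.33 | 8.33 | 101666.67 | 4166.67
Σ | 27976.44 |  |  | 2711928.17 | 2033600.58
x_c = 2711928.17 / 27976.44 = 96.94 mm
y_c = 2033600.58 / 27976.44 = 72.69 mm

x_c = 96.94 mm, y_c = 72.69 mm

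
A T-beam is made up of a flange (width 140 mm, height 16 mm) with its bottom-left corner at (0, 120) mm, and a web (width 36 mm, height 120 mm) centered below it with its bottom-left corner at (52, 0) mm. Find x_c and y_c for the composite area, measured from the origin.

x_c = 70.00 mm, y_c = 83.22 mm

web: A = 36 × 120 = 4320.00, centroid at (70.00, 60.00).
flange: A = 140 × 16 = 2240.00, centroid at (70.00, 128.00).
ΣA = 6560.00 mm², ΣAx_c = 459200.00 mm³, ΣAy_c = 545920.00 mm³.
x_c = 459200.00/6560.00 = 70.00 mm; y_c = 545920.00/6560.00 = 83.22 mm.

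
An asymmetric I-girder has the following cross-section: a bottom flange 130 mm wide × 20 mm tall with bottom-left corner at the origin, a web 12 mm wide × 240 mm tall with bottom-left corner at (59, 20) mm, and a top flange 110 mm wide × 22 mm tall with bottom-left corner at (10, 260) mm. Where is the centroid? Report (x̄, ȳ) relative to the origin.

x̄ = 65.00 mm, ȳ = 137.34 mm

bottom flange: A = 130 × 20 = 2600.00, centroid at (65.00, 10.00).
web: A = 12 × 240 = 2880.00, centroid at (65.00, 140.00).
top flange: A = 110 × 22 = 2420.00, centroid at (65.00, 271.00).
ΣA = 7900.00 mm²
ΣAx̄ = (2600.00)(65.00) + (2880.00)(65.00) + (2420.00)(65.00) = 513500.00 mm³
ΣAȳ = (2600.00)(10.00) + (2880.00)(140.00) + (2420.00)(271.00) = 1085020.00 mm³
x̄ = 513500.00 / 7900.00 = 65.00 mm
ȳ = 1085020.00 / 7900.00 = 137.34 mm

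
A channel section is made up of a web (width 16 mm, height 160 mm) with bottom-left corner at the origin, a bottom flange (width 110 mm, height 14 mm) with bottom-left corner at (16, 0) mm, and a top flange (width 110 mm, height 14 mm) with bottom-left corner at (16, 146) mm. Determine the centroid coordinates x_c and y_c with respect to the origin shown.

x_c = 42.40 mm, y_c = 80.00 mm

web: A = 16 × 160 = 2560.00, centroid at (8.00, 80.00).
bottom flange: A = 110 × 14 = 1540.00, centroid at (71.00, 7.00).
top flange: A = 110 × 14 = 1540.00, centroid at (71.00, 153.00).
ΣA = 5640.00 mm²
ΣAx_c = (2560.00)(8.00) + (1540.00)(71.00) + (1540.00)(71.00) = 239160.00 mm³
ΣAy_c = (2560.00)(80.00) + (1540.00)(7.00) + (1540.00)(153.00) = 451200.00 mm³
x_c = 239160.00 / 5640.00 = 42.40 mm
y_c = 451200.00 / 5640.00 = 80.00 mm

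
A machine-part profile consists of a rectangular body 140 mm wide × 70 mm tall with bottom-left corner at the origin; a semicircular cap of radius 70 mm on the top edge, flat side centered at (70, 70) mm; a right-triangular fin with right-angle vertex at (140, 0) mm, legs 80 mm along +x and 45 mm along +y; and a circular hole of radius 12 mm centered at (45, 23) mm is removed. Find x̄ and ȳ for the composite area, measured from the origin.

x̄ = 79.83 mm, ȳ = 59.81 mm

Part | A | x̄ᵢ | ȳᵢ | A·x̄ᵢ | A·ȳᵢ
rectangular body | 9800.00 | 70.00 | 35.00 | 686000.00 | 343000.00
semicircular top | 7696.90 | 70.00 | 99.71 | 538783.14 | 767449.81
triangular fin | 1800.00 | 166.67 | 15.00 | 300000.00 | 27000.00
hole | -452.39 | 45.00 | 23.00 | -20357.52 | -10404.95
Σ | 18844.51 |  |  | 1504425.62 | 1127044.85
x̄ = 1504425.62 / 18844.51 = 79.83 mm
ȳ = 1127044.85 / 18844.51 = 59.81 mm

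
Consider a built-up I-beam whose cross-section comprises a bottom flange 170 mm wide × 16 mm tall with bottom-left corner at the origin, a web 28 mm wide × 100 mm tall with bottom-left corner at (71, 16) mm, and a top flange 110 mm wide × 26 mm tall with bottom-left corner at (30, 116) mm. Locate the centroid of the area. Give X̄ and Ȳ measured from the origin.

Part | A | x̄ᵢ | ȳᵢ | A·x̄ᵢ | A·ȳᵢ
bottom flange | 2720.00 | 85.00 | 8.00 | 231200.00 | 21760.00
web | 2800.00 | 85.00 | 66.00 | 238000.00 | 184800.00
top flange | 2860.00 | 85.00 | 129.00 | 243100.00 | 368940.00
Σ | 8380.00 |  |  | 712300.00 | 575500.00
X̄ = 712300.00 / 8380.00 = 85.00 mm
Ȳ = 575500.00 / 8380.00 = 68.68 mm

X̄ = 85.00 mm, Ȳ = 68.68 mm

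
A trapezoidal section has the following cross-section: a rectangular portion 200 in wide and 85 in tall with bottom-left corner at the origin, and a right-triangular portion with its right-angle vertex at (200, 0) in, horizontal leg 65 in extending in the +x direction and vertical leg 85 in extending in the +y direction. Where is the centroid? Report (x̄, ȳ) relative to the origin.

Part | A | x̄ᵢ | ȳᵢ | A·x̄ᵢ | A·ȳᵢ
rectangular portion | 17000.00 | 100.00 | 42.50 | 1700000.00 | 722500.00
triangular portion | 2762.50 | 221.67 | 28.33 | 612354.17 | 78270.83
Σ | 19762.50 |  |  | 2312354.17 | 800770.83
x̄ = 2312354.17 / 19762.50 = 117.01 in
ȳ = 800770.83 / 19762.50 = 40.52 in

x̄ = 117.01 in, ȳ = 40.52 in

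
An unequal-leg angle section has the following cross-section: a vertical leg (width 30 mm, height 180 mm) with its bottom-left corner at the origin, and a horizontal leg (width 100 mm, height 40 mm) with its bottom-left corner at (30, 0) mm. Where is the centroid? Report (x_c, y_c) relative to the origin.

x_c = 42.66 mm, y_c = 60.21 mm

Part | A | x̄ᵢ | ȳᵢ | A·x̄ᵢ | A·ȳᵢ
vertical leg | 5400.00 | 15.00 | 90.00 | 81000.00 | 486000.00
horizontal leg | 4000.00 | 80.00 | 20.00 | 320000.00 | 80000.00
Σ | 9400.00 |  |  | 401000.00 | 566000.00
x_c = 401000.00 / 9400.00 = 42.66 mm
y_c = 566000.00 / 9400.00 = 60.21 mm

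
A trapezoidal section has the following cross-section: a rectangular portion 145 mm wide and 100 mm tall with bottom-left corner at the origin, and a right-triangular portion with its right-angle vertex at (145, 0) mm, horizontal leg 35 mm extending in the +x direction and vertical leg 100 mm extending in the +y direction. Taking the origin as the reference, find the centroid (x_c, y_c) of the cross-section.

rectangular portion: A = 145 × 100 = 14500.00, centroid at (72.50, 50.00).
triangular portion: A = ½·35·100 = 1750.00, centroid at (156.67, 33.33).
ΣA = 16250.00 mm²
ΣAx_c = (14500.00)(72.50) + (1750.00)(156.67) = 1325416.67 mm³
ΣAy_c = (14500.00)(50.00) + (1750.00)(33.33) = 783333.33 mm³
x_c = 1325416.67 / 16250.00 = 81.56 mm
y_c = 783333.33 / 16250.00 = 48.21 mm

x_c = 81.56 mm, y_c = 48.21 mm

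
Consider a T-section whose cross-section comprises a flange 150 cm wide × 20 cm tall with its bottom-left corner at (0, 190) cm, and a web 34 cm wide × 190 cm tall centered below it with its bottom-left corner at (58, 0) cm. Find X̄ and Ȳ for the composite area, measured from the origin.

X̄ = 75.00 cm, Ȳ = 128.30 cm

Part | A | x̄ᵢ | ȳᵢ | A·x̄ᵢ | A·ȳᵢ
web | 6460.00 | 75.00 | 95.00 | 484500.00 | 613700.00
flange | 3000.00 | 75.00 | 200.00 | 225000.00 | 600000.00
Σ | 9460.00 |  |  | 709500.00 | 1213700.00
X̄ = 709500.00 / 9460.00 = 75.00 cm
Ȳ = 1213700.00 / 9460.00 = 128.30 cm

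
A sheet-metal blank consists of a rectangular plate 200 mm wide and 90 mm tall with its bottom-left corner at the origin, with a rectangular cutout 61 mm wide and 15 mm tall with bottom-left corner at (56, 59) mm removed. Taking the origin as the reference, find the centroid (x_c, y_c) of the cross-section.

x_c = 100.72 mm, y_c = 43.85 mm

Part | A | x̄ᵢ | ȳᵢ | A·x̄ᵢ | A·ȳᵢ
plate | 18000.00 | 100.00 | 45.00 | 1800000.00 | 810000.00
hole | -915.00 | 86.50 | 66.50 | -79147.50 | -60847.50
Σ | 17085.00 |  |  | 1720852.50 | 749152.50
x_c = 1720852.50 / 17085.00 = 100.72 mm
y_c = 749152.50 / 17085.00 = 43.85 mm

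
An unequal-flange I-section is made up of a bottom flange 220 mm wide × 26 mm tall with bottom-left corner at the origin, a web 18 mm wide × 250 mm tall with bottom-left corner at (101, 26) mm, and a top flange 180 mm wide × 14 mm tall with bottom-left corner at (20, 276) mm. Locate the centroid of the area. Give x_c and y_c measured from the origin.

bottom flange: A = 220 × 26 = 5720.00, centroid at (110.00, 13.00).
web: A = 18 × 250 = 4500.00, centroid at (110.00, 151.00).
top flange: A = 180 × 14 = 2520.00, centroid at (110.00, 283.00).
ΣA = 12740.00 mm², ΣAx_c = 1401400.00 mm³, ΣAy_c = 1467020.00 mm³.
x_c = 1401400.00/12740.00 = 110.00 mm; y_c = 1467020.00/12740.00 = 115.15 mm.

x_c = 110.00 mm, y_c = 115.15 mm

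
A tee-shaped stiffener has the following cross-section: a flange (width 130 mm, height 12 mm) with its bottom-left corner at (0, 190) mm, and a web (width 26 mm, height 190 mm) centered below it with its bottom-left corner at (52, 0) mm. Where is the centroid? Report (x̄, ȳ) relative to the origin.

x̄ = 65.00 mm, ȳ = 119.24 mm

web: A = 26 × 190 = 4940.00, centroid at (65.00, 95.00).
flange: A = 130 × 12 = 1560.00, centroid at (65.00, 196.00).
ΣA = 6500.00 mm², ΣAx̄ = 422500.00 mm³, ΣAȳ = 775060.00 mm³.
x̄ = 422500.00/6500.00 = 65.00 mm; ȳ = 775060.00/6500.00 = 119.24 mm.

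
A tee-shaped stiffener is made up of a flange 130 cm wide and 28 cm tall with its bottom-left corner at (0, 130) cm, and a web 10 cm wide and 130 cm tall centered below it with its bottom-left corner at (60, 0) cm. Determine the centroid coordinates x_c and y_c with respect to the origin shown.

web: A = 10 × 130 = 1300.00, centroid at (65.00, 65.00).
flange: A = 130 × 28 = 3640.00, centroid at (65.00, 144.00).
ΣA = 4940.00 cm², ΣAx_c = 321100.00 cm³, ΣAy_c = 608660.00 cm³.
x_c = 321100.00/4940.00 = 65.00 cm; y_c = 608660.00/4940.00 = 123.21 cm.

x_c = 65.00 cm, y_c = 123.21 cm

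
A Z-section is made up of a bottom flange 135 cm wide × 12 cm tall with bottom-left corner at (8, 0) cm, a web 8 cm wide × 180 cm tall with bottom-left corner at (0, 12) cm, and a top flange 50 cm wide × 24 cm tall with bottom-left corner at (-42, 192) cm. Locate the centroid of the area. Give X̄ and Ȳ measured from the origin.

X̄ = 25.27 cm, Ȳ = 94.23 cm

bottom flange: A = 135 × 12 = 1620.00, centroid at (75.50, 6.00).
web: A = 8 × 180 = 1440.00, centroid at (4.00, 102.00).
top flange: A = 50 × 24 = 1200.00, centroid at (-17.00, 204.00).
ΣA = 4260.00 cm², ΣAX̄ = 107670.00 cm³, ΣAȲ = 401400.00 cm³.
X̄ = 107670.00/4260.00 = 25.27 cm; Ȳ = 401400.00/4260.00 = 94.23 cm.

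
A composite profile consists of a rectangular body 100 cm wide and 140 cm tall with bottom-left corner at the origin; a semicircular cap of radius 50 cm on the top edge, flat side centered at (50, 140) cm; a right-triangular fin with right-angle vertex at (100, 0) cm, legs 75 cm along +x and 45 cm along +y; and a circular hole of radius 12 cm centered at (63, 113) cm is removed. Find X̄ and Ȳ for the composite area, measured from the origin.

X̄ = 56.30 cm, Ȳ = 82.84 cm

rectangular body: A = 100 × 140 = 14000.00, centroid at (50.00, 70.00).
semicircular top: A = ½π·50² = 3926.99, centroid at (50.00, 161.22).
triangular fin: A = ½·75·45 = 1687.50, centroid at (125.00, 15.00).
hole: A = −π·12² = -452.39, centroid at (63.00, 113.00).
ΣA = 19162.10 cm², ΣAX̄ = 1078786.51 cm³, ΣAȲ = 1587304.55 cm³.
X̄ = 1078786.51/19162.10 = 56.30 cm; Ȳ = 1587304.55/19162.10 = 82.84 cm.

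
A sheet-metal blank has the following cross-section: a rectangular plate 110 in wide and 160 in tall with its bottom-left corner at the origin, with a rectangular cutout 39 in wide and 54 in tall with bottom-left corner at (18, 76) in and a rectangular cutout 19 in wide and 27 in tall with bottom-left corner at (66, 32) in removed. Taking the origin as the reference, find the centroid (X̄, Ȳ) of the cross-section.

X̄ = 56.76 in, Ȳ = 77.95 in

plate: A = 110 × 160 = 17600.00, centroid at (55.00, 80.00).
hole 1: A = −(39 × 54) = -2106.00, centroid at (37.50, 103.00).
hole 2: A = −(19 × 27) = -513.00, centroid at (75.50, 45.50).
ΣA = 14981.00 in², ΣAX̄ = 850293.50 in³, ΣAȲ = 1167740.50 in³.
X̄ = 850293.50/14981.00 = 56.76 in; Ȳ = 1167740.50/14981.00 = 77.95 in.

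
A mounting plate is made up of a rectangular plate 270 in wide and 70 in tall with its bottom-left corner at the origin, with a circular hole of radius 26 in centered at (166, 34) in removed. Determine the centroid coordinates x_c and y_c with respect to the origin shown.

plate: A = 270 × 70 = 18900.00, centroid at (135.00, 35.00).
hole: A = −π·26² = -2123.72, centroid at (166.00, 34.00).
ΣA = 16776.28 in², ΣAx_c = 2198963.04 in³, ΣAy_c = 589293.63 in³.
x_c = 2198963.04/16776.28 = 131.08 in; y_c = 589293.63/16776.28 = 35.13 in.

x_c = 131.08 in, y_c = 35.13 in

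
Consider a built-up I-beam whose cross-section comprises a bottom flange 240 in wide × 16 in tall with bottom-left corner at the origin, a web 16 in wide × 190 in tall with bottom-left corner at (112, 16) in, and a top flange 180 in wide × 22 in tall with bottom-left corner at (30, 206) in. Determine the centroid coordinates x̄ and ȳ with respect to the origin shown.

bottom flange: A = 240 × 16 = 3840.00, centroid at (120.00, 8.00).
web: A = 16 × 190 = 3040.00, centroid at (120.00, 111.00).
top flange: A = 180 × 22 = 3960.00, centroid at (120.00, 217.00).
ΣA = 10840.00 in², ΣAx̄ = 1300800.00 in³, ΣAȳ = 1227480.00 in³.
x̄ = 1300800.00/10840.00 = 120.00 in; ȳ = 1227480.00/10840.00 = 113.24 in.

x̄ = 120.00 in, ȳ = 113.24 in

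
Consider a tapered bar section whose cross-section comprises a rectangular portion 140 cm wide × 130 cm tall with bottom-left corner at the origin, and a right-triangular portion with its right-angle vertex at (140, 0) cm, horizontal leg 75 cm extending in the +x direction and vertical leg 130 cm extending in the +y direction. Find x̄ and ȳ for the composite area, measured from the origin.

x̄ = 90.07 cm, ȳ = 60.42 cm

rectangular portion: A = 140 × 130 = 18200.00, centroid at (70.00, 65.00).
triangular portion: A = ½·75·130 = 4875.00, centroid at (165.00, 43.33).
ΣA = 23075.00 cm², ΣAx̄ = 2078375.00 cm³, ΣAȳ = 1394250.00 cm³.
x̄ = 2078375.00/23075.00 = 90.07 cm; ȳ = 1394250.00/23075.00 = 60.42 cm.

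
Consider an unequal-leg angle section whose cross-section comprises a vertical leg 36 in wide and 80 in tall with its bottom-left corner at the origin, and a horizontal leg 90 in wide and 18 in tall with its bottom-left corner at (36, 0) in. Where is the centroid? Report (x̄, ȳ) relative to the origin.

x̄ = 40.68 in, ȳ = 28.84 in

Part | A | x̄ᵢ | ȳᵢ | A·x̄ᵢ | A·ȳᵢ
vertical leg | 2880.00 | 18.00 | 40.00 | 51840.00 | 115200.00
horizontal leg | 1620.00 | 81.00 | 9.00 | 131220.00 | 14580.00
Σ | 4500.00 |  |  | 183060.00 | 129780.00
x̄ = 183060.00 / 4500.00 = 40.68 in
ȳ = 129780.00 / 4500.00 = 28.84 in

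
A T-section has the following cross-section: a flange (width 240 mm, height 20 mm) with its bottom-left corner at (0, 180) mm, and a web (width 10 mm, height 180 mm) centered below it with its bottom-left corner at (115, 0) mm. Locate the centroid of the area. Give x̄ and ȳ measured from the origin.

x̄ = 120.00 mm, ȳ = 162.73 mm

Part | A | x̄ᵢ | ȳᵢ | A·x̄ᵢ | A·ȳᵢ
web | 1800.00 | 120.00 | 90.00 | 216000.00 | 162000.00
flange | 4800.00 | 120.00 | 190.00 | 576000.00 | 912000.00
Σ | 6600.00 |  |  | 792000.00 | 1074000.00
x̄ = 792000.00 / 6600.00 = 120.00 mm
ȳ = 1074000.00 / 6600.00 = 162.73 mm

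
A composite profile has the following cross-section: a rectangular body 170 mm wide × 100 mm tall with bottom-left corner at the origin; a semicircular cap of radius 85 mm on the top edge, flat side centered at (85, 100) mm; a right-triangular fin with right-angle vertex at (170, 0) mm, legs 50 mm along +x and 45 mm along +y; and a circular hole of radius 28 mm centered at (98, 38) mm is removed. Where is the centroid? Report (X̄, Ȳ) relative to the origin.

rectangular body: A = 170 × 100 = 17000.00, centroid at (85.00, 50.00).
semicircular top: A = ½π·85² = 11349.00, centroid at (85.00, 136.08).
triangular fin: A = ½·50·45 = 1125.00, centroid at (186.67, 15.00).
hole: A = −π·28² = -2463.01, centroid at (98.00, 38.00).
ΣA = 27010.99 mm², ΣAX̄ = 2378290.45 mm³, ΣAȲ = 2317597.68 mm³.
X̄ = 2378290.45/27010.99 = 88.05 mm; Ȳ = 2317597.68/27010.99 = 85.80 mm.

X̄ = 88.05 mm, Ȳ = 85.80 mm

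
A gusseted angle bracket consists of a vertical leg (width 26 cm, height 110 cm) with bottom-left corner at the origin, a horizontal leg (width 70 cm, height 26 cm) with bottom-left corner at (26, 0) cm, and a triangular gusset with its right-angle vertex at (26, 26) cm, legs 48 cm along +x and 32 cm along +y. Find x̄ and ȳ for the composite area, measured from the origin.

x̄ = 33.12 cm, ȳ = 38.38 cm

Part | A | x̄ᵢ | ȳᵢ | A·x̄ᵢ | A·ȳᵢ
vertical leg | 2860.00 | 13.00 | 55.00 | 37180.00 | 157300.00
horizontal leg | 1820.00 | 61.00 | 13.00 | 111020.00 | 23660.00
gusset | 768.00 | 42.00 | 36.67 | 32256.00 | 28160.00
Σ | 5448.00 |  |  | 180456.00 | 209120.00
x̄ = 180456.00 / 5448.00 = 33.12 cm
ȳ = 209120.00 / 5448.00 = 38.38 cm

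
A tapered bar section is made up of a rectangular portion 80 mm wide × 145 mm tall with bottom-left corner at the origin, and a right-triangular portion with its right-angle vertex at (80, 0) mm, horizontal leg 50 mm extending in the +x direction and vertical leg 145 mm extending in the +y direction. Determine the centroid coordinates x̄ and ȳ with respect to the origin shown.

x̄ = 53.49 mm, ȳ = 66.75 mm

rectangular portion: A = 80 × 145 = 11600.00, centroid at (40.00, 72.50).
triangular portion: A = ½·50·145 = 3625.00, centroid at (96.67, 48.33).
ΣA = 15225.00 mm², ΣAx̄ = 814416.67 mm³, ΣAȳ = 1016208.33 mm³.
x̄ = 814416.67/15225.00 = 53.49 mm; ȳ = 1016208.33/15225.00 = 66.75 mm.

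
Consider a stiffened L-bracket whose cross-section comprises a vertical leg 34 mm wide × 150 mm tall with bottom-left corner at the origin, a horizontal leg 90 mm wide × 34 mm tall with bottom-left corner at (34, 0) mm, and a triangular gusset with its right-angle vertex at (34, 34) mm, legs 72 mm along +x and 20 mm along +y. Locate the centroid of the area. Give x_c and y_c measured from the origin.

vertical leg: A = 34 × 150 = 5100.00, centroid at (17.00, 75.00).
horizontal leg: A = 90 × 34 = 3060.00, centroid at (79.00, 17.00).
gusset: A = ½·72·20 = 720.00, centroid at (58.00, 40.67).
ΣA = 8880.00 mm², ΣAx_c = 370200.00 mm³, ΣAy_c = 463800.00 mm³.
x_c = 370200.00/8880.00 = 41.69 mm; y_c = 463800.00/8880.00 = 52.23 mm.

x_c = 41.69 mm, y_c = 52.23 mm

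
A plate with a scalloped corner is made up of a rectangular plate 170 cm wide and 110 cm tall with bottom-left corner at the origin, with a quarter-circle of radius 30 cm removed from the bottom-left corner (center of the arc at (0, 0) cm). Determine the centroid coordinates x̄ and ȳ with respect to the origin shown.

plate: A = 170 × 110 = 18700.00, centroid at (85.00, 55.00).
removed quarter-circle: A = −¼π·30² = -706.86, centroid at (12.73, 12.73).
ΣA = 17993.14 cm²
ΣAx̄ = (18700.00)(85.00) + (-706.86)(12.73) = 1580500.00 cm³
ΣAȳ = (18700.00)(55.00) + (-706.86)(12.73) = 1019500.00 cm³
x̄ = 1580500.00 / 17993.14 = 87.84 cm
ȳ = 1019500.00 / 17993.14 = 56.66 cm

x̄ = 87.84 cm, ȳ = 56.66 cm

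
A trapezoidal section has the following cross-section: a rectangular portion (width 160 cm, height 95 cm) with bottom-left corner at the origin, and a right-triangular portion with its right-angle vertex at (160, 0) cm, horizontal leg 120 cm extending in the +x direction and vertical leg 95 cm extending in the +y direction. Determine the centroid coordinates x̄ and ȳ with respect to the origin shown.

x̄ = 112.73 cm, ȳ = 43.18 cm

rectangular portion: A = 160 × 95 = 15200.00, centroid at (80.00, 47.50).
triangular portion: A = ½·120·95 = 5700.00, centroid at (200.00, 31.67).
ΣA = 20900.00 cm²
ΣAx̄ = (15200.00)(80.00) + (5700.00)(200.00) = 2356000.00 cm³
ΣAȳ = (15200.00)(47.50) + (5700.00)(31.67) = 902500.00 cm³
x̄ = 2356000.00 / 20900.00 = 112.73 cm
ȳ = 902500.00 / 20900.00 = 43.18 cm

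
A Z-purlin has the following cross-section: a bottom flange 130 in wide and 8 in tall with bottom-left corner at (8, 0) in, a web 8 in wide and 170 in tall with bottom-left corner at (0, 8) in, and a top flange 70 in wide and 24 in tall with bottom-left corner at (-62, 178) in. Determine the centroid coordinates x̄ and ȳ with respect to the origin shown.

Part | A | x̄ᵢ | ȳᵢ | A·x̄ᵢ | A·ȳᵢ
bottom flange | 1040.00 | 73.00 | 4.00 | 75920.00 | 4160.00
web | 1360.00 | 4.00 | 93.00 | 5440.00 | 126480.00
top flange | 1680.00 | -27.00 | 190.00 | -45360.00 | 319200.00
Σ | 4080.00 |  |  | 36000.00 | 449840.00
x̄ = 36000.00 / 4080.00 = 8.82 in
ȳ = 449840.00 / 4080.00 = 110.25 in

x̄ = 8.82 in, ȳ = 110.25 in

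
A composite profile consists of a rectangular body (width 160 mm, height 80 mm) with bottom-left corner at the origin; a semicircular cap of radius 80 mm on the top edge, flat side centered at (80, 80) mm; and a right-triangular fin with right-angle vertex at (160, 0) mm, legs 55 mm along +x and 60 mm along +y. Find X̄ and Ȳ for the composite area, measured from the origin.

X̄ = 86.62 mm, Ȳ = 68.99 mm

Part | A | x̄ᵢ | ȳᵢ | A·x̄ᵢ | A·ȳᵢ
rectangular body | 12800.00 | 80.00 | 40.00 | 1024000.00 | 512000.00
semicircular top | 10053.10 | 80.00 | 113.95 | 804247.72 | 1145581.05
triangular fin | 1650.00 | 178.33 | 20.00 | 294250.00 | 33000.00
Σ | 24503.10 |  |  | 2122497.72 | 1690581.05
X̄ = 2122497.72 / 24503.10 = 86.62 mm
Ȳ = 1690581.05 / 24503.10 = 68.99 mm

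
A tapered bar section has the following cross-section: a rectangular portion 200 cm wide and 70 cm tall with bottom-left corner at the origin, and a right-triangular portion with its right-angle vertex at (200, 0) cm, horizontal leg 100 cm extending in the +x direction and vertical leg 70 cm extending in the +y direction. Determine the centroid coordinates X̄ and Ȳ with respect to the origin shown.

X̄ = 126.67 cm, Ȳ = 32.67 cm

Part | A | x̄ᵢ | ȳᵢ | A·x̄ᵢ | A·ȳᵢ
rectangular portion | 14000.00 | 100.00 | 35.00 | 1400000.00 | 490000.00
triangular portion | 3500.00 | 233.33 | 23.33 | 816666.67 | 81666.67
Σ | 17500.00 |  |  | 2216666.67 | 571666.67
X̄ = 2216666.67 / 17500.00 = 126.67 cm
Ȳ = 571666.67 / 17500.00 = 32.67 cm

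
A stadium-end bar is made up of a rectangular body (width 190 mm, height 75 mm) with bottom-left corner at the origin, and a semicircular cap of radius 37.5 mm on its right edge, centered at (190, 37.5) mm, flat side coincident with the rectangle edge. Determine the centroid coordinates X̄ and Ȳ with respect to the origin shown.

rectangular body: A = 190 × 75 = 14250.00, centroid at (95.00, 37.50).
semicircular end: A = ½π·37.5² = 2208.93, centroid at (205.92, 37.50).
ΣA = 16458.93 mm²
ΣAX̄ = (14250.00)(95.00) + (2208.93)(205.92) = 1808603.39 mm³
ΣAȲ = (14250.00)(37.50) + (2208.93)(37.50) = 617209.96 mm³
X̄ = 1808603.39 / 16458.93 = 109.89 mm
Ȳ = 617209.96 / 16458.93 = 37.50 mm

X̄ = 109.89 mm, Ȳ = 37.50 mm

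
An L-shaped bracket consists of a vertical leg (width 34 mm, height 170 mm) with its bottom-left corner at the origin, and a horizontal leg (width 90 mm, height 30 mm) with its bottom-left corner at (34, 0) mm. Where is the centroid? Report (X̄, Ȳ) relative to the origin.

X̄ = 36.74 mm, Ȳ = 62.71 mm

vertical leg: A = 34 × 170 = 5780.00, centroid at (17.00, 85.00).
horizontal leg: A = 90 × 30 = 2700.00, centroid at (79.00, 15.00).
ΣA = 8480.00 mm²
ΣAX̄ = (5780.00)(17.00) + (2700.00)(79.00) = 311560.00 mm³
ΣAȲ = (5780.00)(85.00) + (2700.00)(15.00) = 531800.00 mm³
X̄ = 311560.00 / 8480.00 = 36.74 mm
Ȳ = 531800.00 / 8480.00 = 62.71 mm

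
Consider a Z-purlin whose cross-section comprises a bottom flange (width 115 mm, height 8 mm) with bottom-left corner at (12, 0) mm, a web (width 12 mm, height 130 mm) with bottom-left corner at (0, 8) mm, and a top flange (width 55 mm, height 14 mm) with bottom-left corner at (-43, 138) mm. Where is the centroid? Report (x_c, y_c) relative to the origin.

bottom flange: A = 115 × 8 = 920.00, centroid at (69.50, 4.00).
web: A = 12 × 130 = 1560.00, centroid at (6.00, 73.00).
top flange: A = 55 × 14 = 770.00, centroid at (-15.50, 145.00).
ΣA = 3250.00 mm², ΣAx_c = 61365.00 mm³, ΣAy_c = 229210.00 mm³.
x_c = 61365.00/3250.00 = 18.88 mm; y_c = 229210.00/3250.00 = 70.53 mm.

x_c = 18.88 mm, y_c = 70.53 mm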